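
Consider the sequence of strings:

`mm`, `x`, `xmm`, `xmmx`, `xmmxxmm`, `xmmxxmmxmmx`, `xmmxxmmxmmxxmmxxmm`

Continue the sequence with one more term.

This is a Fibonacci-style word recurrence s(k) = s(k−1)·s(k−2): e.g. x·mm = xmm.
Continuing: xmmxxmmxmmxxmmxxmm · xmmxxmmxmmx gives term 8.

xmmxxmmxmmxxmmxxmmxmmxxmmxmmx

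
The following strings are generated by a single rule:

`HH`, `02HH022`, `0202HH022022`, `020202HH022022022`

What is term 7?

020202020202HH022022022022022022

Each term wraps the previous one in 02 on the left and 022 on the right.
From 020202HH022022022, 3 further steps: 020202HH022022022 → 02020202HH022022022022 → 0202020202HH022022022022022 → (answer).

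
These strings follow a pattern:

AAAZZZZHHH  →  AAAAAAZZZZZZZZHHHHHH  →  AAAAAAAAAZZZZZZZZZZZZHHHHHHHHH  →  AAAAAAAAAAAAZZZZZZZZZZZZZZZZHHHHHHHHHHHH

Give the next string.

AAAAAAAAAAAAAAAZZZZZZZZZZZZZZZZZZZZHHHHHHHHHHHHHHH

The n-th term is 3n A's then 4n Z's then 3n H's (n = 1, 2, …).
For the next term, n = 5, so the run lengths are 15, 20, 15.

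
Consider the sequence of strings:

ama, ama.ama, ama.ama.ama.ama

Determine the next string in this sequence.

Every step duplicates the string with '.' between the halves.
So the next term is two copies of ama.ama.ama.ama with '.' between the halves.

ama.ama.ama.ama.ama.ama.ama.ama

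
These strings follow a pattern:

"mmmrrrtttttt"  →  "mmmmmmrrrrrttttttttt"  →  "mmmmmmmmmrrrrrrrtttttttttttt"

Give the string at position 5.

mmmmmmmmmmmmmmmrrrrrrrrrrrtttttttttttttttttt

Each string has the form m^{3n} r^{2n+1} t^{3n+3} (n = 1, 2, …).
For term 5, n = 5, so the run lengths are 15, 11, 18.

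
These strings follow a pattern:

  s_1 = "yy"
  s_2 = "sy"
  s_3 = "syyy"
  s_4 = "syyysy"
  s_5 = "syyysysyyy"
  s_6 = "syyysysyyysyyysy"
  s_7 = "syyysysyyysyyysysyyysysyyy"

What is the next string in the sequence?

syyysysyyysyyysysyyysysyyysyyysysyyysyyysy

This is a Fibonacci-style word recurrence s(k) = s(k−1)·s(k−2): e.g. sy·yy = syyy.
So term 8 is syyysysyyysyyysysyyysysyyy·syyysysyyysyyysy.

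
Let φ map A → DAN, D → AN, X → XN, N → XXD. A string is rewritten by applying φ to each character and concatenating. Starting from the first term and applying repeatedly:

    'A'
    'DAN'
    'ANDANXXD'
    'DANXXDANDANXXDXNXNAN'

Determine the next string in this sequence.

ANDANXXDXNXNANDANXXDANDANXXDXNXNANXNXXDXNXXDDANXXD

Applying the rule to each of the 20 symbols of DANXXDANDANXXDXNXNAN gives the pieces AN DAN XXD XN XN AN DAN XXD AN DAN XXD XN XN AN XN XXD XN XXD DAN XXD, which concatenate to the answer.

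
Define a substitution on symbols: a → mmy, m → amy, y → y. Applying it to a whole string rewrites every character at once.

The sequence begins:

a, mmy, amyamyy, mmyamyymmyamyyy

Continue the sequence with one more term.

Applying the rule to each of the 15 symbols of mmyamyymmyamyyy gives the pieces amy amy y mmy amy y y amy amy y mmy amy y y y, which concatenate to the answer.

amyamyymmyamyyyamyamyymmyamyyyy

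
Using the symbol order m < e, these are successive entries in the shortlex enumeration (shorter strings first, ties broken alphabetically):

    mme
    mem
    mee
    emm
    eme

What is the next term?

Find the rightmost character of eme below e, bump it to the next letter, and reset everything to its right to m.

eem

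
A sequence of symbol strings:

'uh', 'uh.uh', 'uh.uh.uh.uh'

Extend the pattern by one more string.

s(k+1) = s(k)·.·s(k) — each term doubles the last with '.' between the halves.
Doubling uh.uh.uh.uh with '.' between the halves:

uh.uh.uh.uh.uh.uh.uh.uh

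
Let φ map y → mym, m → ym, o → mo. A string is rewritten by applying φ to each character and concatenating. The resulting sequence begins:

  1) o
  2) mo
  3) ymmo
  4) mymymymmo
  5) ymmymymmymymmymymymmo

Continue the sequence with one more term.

Replace each of the 21 characters of ymmymymmymymmymymymmo in place — mym ym ym mym ym mym ym ym mym ym mym ym ym mym ym mym ym mym ym ym mo — and concatenate.

mymymymmymymmymymymmymymmymymymmymymmymymmymymymmo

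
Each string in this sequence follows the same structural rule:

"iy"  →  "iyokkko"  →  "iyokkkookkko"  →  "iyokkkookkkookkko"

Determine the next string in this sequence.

Each term is the previous one with okkko appended.
So the next term is iyokkkookkkookkko·okkko.

iyokkkookkkookkkookkko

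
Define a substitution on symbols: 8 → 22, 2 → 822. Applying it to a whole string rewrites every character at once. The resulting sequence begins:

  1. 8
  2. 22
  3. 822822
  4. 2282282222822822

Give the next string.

φ(2282282222822822) expands symbol-by-symbol to 822 822 22 822 822 22 822 822 822 822 22 822 822 22 822 822; joining the 16 pieces gives the next term.

82282222822822228228228228222282282222822822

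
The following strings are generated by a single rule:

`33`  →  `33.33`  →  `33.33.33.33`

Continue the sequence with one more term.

Each string is two copies of the previous one joined by '.'.
So the next term is two copies of 33.33.33.33 with '.' between the halves.

33.33.33.33.33.33.33.33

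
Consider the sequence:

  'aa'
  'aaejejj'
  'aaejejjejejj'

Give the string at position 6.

aaejejjejejjejejjejejjejejj

Each term is the previous one with ejejj appended.
From aaejejjejejj, 3 further steps: aaejejjejejj → aaejejjejejjejejj → aaejejjejejjejejjejejj → (answer).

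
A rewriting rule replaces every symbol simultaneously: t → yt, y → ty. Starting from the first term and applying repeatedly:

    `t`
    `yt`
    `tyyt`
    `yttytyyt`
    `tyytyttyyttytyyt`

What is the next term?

yttytyyttyytyttytyytyttyyttytyyt

Replace each of the 16 characters of tyytyttyyttytyyt in place — yt ty ty yt ty yt yt ty ty yt yt ty yt ty ty yt — and concatenate.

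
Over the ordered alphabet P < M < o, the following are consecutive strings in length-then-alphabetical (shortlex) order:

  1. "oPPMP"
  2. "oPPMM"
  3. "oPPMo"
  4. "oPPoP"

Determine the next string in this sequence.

The successor of oPPoP increments the rightmost position that isn't already o and resets every position after it to P.

oPPoM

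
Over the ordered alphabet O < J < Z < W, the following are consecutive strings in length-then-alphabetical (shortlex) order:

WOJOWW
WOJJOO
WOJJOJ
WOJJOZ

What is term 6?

WOJJJO

Continuing the enumeration 2 steps past WOJJOZ: WOJJOZ → WOJJOW → (answer).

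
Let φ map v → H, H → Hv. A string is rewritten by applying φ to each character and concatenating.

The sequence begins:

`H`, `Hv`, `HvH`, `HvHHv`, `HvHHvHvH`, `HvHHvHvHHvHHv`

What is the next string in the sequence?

HvHHvHvHHvHHvHvHHvHvH

Replace each of the 13 characters of HvHHvHvHHvHHv in place — Hv H Hv Hv H Hv H Hv Hv H Hv Hv H — and concatenate.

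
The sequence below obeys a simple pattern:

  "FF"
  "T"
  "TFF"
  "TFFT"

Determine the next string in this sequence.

Each term (from the third on) is the previous term followed by the one before it: term 3 = T·FF = TFF.
Continuing: TFFT · TFF gives term 5.

TFFTTFF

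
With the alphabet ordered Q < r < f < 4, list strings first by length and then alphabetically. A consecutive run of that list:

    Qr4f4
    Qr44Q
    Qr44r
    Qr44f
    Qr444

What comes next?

Treat Qr444 as a base-4 numeral over the given alphabet and add one, carrying through any trailing 4's.

QfQQQ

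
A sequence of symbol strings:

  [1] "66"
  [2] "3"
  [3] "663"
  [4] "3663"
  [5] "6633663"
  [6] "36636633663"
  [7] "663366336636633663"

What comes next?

36636633663663366336636633663

This is a Fibonacci-style word recurrence s(k) = s(k−2)·s(k−1): e.g. 66·3 = 663.
So term 8 is 36636633663·663366336636633663.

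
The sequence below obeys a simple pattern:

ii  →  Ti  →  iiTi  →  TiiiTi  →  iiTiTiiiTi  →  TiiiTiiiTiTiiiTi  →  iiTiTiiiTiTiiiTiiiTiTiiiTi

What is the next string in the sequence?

TiiiTiiiTiTiiiTiiiTiTiiiTiTiiiTiiiTiTiiiTi

This is a Fibonacci-style word recurrence s(k) = s(k−2)·s(k−1): e.g. ii·Ti = iiTi.
So term 8 is TiiiTiiiTiTiiiTi·iiTiTiiiTiTiiiTiiiTiTiiiTi.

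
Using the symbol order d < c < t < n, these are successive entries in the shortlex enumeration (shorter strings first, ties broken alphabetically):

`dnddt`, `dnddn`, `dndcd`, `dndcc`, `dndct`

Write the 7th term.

dndtd

Advancing 2 positions from dndct through dndct → dndcn reaches term 7.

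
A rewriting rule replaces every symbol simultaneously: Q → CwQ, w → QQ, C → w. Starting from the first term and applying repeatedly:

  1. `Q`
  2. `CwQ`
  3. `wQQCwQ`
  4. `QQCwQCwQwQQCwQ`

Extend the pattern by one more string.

Applying the rule to each of the 14 symbols of QQCwQCwQwQQCwQ gives the pieces CwQ CwQ w QQ CwQ w QQ CwQ QQ CwQ CwQ w QQ CwQ, which concatenate to the answer.

CwQCwQwQQCwQwQQCwQQQCwQCwQwQQCwQ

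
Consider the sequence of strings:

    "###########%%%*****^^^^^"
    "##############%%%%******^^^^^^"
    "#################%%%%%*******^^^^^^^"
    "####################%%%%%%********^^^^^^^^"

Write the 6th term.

##########################%%%%%%%%**********^^^^^^^^^^

Reading off run lengths: # runs 11, 14, 17, 20; % runs 3, 4, 5, 6; * runs 5, 6, 7, 8; ^ runs 5, 6, 7, 8 — each is linear in n, where the shown terms are n = 3, 4, 5, 6.
For term 6, n = 8, so the run lengths are 26, 8, 10, 10.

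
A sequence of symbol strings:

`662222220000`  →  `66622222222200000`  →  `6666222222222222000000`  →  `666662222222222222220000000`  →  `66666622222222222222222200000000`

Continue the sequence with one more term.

The n-th term is n 6's then 3n 2's then n+2 0's, where the shown terms are n = 2, 3, 4, 5, 6.
For the next term, n = 7, so the run lengths are 7, 21, 9.

6666666222222222222222222222000000000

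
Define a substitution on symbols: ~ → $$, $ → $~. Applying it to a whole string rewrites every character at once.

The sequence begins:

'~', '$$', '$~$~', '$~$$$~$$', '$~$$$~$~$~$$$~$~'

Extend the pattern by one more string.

φ($~$$$~$~$~$$$~$~) expands symbol-by-symbol to $~ $$ $~ $~ $~ $$ $~ $$ $~ $$ $~ $~ $~ $$ $~ $$; joining the 16 pieces gives the next term.

$~$$$~$~$~$$$~$$$~$$$~$~$~$$$~$$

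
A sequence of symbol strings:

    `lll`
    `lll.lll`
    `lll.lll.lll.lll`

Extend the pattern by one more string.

lll.lll.lll.lll.lll.lll.lll.lll

s(k+1) = s(k)·.·s(k) — each term doubles the last with '.' between the halves.
One more doubling of lll.lll.lll.lll gives the answer.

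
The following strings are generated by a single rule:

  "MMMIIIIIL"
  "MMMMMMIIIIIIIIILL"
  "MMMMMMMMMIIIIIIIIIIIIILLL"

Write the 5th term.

MMMMMMMMMMMMMMMIIIIIIIIIIIIIIIIIIIIILLLLL

The n-th term is 3n M's then 4n+1 I's then n L's (n = 1, 2, …).
Setting n = 5 gives 15, 21, 5 characters in each block.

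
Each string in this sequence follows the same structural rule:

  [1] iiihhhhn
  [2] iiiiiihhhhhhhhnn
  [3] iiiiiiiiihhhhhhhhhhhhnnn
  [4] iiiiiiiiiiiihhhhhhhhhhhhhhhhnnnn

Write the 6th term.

Term n consists of 3n i's, followed by 4n h's, followed by n n's (n = 1, 2, …).
At n = 6 the blocks have lengths 18, 24, 6.

iiiiiiiiiiiiiiiiiihhhhhhhhhhhhhhhhhhhhhhhhnnnnnn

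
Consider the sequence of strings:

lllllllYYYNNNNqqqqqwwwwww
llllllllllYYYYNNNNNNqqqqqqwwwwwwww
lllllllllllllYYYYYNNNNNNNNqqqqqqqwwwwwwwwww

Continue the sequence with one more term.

The n-th term is 3n+1 l's then n+1 Y's then 2n N's then n+3 q's then 2n+2 w's, where the shown terms are n = 2, 3, 4.
At n = 5 the blocks have lengths 16, 6, 10, 8, 12.

llllllllllllllllYYYYYYNNNNNNNNNNqqqqqqqqwwwwwwwwwwww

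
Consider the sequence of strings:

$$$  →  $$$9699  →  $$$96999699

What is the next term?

$$$969996999699

Every step adds 9699 to the end: s(k+1) = s(k)·9699.
One more step from $$$96999699 gives the answer.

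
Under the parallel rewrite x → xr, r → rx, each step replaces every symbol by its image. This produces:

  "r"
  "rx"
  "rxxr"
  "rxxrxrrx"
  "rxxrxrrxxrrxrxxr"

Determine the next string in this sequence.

rxxrxrrxxrrxrxxrxrrxrxxrrxxrxrrx

Applying the rule to each of the 16 symbols of rxxrxrrxxrrxrxxr gives the pieces rx xr xr rx xr rx rx xr xr rx rx xr rx xr xr rx, which concatenate to the answer.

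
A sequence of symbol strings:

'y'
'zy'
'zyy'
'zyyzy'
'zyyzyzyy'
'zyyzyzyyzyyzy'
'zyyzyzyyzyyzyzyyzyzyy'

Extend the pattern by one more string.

This is a Fibonacci-style word recurrence s(k) = s(k−1)·s(k−2): e.g. zy·y = zyy.
So term 8 is zyyzyzyyzyyzyzyyzyzyy·zyyzyzyyzyyzy.

zyyzyzyyzyyzyzyyzyzyyzyyzyzyyzyyzy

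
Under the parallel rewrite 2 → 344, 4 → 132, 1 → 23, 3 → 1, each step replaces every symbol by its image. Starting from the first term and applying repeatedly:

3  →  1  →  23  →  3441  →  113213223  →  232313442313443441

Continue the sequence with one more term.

Rewriting the 18 symbols of 232313442313443441 one by one yields 344 1 344 1 23 1 132 132 344 1 23 1 132 132 1 132 132 23; concatenated:

344134412311321323441231132132113213223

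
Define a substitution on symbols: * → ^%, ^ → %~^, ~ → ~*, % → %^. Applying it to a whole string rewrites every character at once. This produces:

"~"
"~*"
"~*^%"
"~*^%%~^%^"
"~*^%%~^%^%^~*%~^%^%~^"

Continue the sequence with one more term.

Applying the rule to each of the 21 symbols of ~*^%%~^%^%^~*%~^%^%~^ gives the pieces ~* ^% %~^ %^ %^ ~* %~^ %^ %~^ %^ %~^ ~* ^% %^ ~* %~^ %^ %~^ %^ ~* %~^, which concatenate to the answer.

~*^%%~^%^%^~*%~^%^%~^%^%~^~*^%%^~*%~^%^%~^%^~*%~^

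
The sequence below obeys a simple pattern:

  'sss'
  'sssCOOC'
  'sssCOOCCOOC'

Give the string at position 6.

sssCOOCCOOCCOOCCOOCCOOC

Every step adds COOC to the end: s(k+1) = s(k)·COOC.
From sssCOOCCOOC, 3 further steps: sssCOOCCOOC → sssCOOCCOOCCOOC → sssCOOCCOOCCOOCCOOC → (answer).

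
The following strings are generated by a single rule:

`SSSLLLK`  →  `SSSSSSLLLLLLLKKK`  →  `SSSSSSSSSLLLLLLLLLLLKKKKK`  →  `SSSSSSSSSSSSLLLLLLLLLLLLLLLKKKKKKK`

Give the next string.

SSSSSSSSSSSSSSSLLLLLLLLLLLLLLLLLLLKKKKKKKKK

Term n consists of 3n S's, followed by 4n-1 L's, followed by 2n-1 K's (n = 1, 2, …).
For the next term, n = 5, so the run lengths are 15, 19, 9.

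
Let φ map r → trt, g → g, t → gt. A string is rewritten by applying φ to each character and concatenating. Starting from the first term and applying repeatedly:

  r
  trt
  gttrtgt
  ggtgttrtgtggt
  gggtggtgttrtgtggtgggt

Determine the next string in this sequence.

Replace each of the 21 characters of gggtggtgttrtgtggtgggt in place — g g g gt g g gt g gt gt trt gt g gt g g gt g g g gt — and concatenate.

ggggtgggtggtgttrtgtggtgggtggggt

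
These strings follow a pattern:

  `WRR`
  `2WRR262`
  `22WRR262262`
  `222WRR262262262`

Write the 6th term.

Every step adds 2 to the front and 262 to the end of the previous string.
From 222WRR262262262, 2 further steps: 222WRR262262262 → 2222WRR262262262262 → (answer).

22222WRR262262262262262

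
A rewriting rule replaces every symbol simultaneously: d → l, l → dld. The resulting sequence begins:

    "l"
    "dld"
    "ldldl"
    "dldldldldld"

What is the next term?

Rewriting each symbol of dldldldldld: d→l, l→dld, d→l, l→dld, d→l, l→dld, d→l, l→dld, d→l, l→dld, d→l, which concatenates to l dld l dld l dld l dld l dld l.

ldldldldldldldldldldl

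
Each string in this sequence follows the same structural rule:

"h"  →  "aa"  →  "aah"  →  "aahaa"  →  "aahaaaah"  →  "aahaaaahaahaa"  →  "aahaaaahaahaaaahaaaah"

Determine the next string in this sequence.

This is a Fibonacci-style word recurrence s(k) = s(k−1)·s(k−2): e.g. aa·h = aah.
The next term joins aahaaaahaahaaaahaaaah and aahaaaahaahaa.

aahaaaahaahaaaahaaaahaahaaaahaahaa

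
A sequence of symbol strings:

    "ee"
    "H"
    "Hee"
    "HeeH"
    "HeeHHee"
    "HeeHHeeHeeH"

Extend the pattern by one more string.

This is a Fibonacci-style word recurrence s(k) = s(k−1)·s(k−2): e.g. H·ee = Hee.
So term 7 is HeeHHeeHeeH·HeeHHee.

HeeHHeeHeeHHeeHHee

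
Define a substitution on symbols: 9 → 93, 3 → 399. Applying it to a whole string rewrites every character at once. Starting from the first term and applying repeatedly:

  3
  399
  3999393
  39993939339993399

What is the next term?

39993939339993399933993999393933993999393

Applying the rule to each of the 17 symbols of 39993939339993399 gives the pieces 399 93 93 93 399 93 399 93 399 399 93 93 93 399 399 93 93, which concatenate to the answer.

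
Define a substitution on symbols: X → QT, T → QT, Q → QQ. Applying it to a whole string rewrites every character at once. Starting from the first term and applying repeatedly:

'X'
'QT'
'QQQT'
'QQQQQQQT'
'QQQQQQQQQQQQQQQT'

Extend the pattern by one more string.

QQQQQQQQQQQQQQQQQQQQQQQQQQQQQQQT

Replace each of the 16 characters of QQQQQQQQQQQQQQQT in place — QQ QQ QQ QQ QQ QQ QQ QQ QQ QQ QQ QQ QQ QQ QQ QT — and concatenate.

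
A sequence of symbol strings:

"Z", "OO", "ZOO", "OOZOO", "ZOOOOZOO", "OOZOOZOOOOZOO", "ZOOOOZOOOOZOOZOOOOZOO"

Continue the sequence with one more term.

From term 3 onward, concatenate the second-to-last term with the last: Z·OO = ZOO, OO·ZOO = OOZOO, …
The next term joins OOZOOZOOOOZOO and ZOOOOZOOOOZOOZOOOOZOO.

OOZOOZOOOOZOOZOOOOZOOOOZOOZOOOOZOO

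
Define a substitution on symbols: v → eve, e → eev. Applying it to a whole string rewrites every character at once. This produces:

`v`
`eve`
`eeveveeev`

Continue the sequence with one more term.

Expanding eeveveeev: e→eev, e→eev, v→eve, e→eev, v→eve, e→eev, e→eev, e→eev, v→eve. Concatenated: eev eev eve eev eve eev eev eev eve.

eeveeveveeeveveeeveeveeveve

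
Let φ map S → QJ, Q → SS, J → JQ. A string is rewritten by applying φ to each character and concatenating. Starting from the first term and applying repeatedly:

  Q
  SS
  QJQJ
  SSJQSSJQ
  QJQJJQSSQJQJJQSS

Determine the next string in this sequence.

Rewriting the 16 symbols of QJQJJQSSQJQJJQSS one by one yields SS JQ SS JQ JQ SS QJ QJ SS JQ SS JQ JQ SS QJ QJ; concatenated:

SSJQSSJQJQSSQJQJSSJQSSJQJQSSQJQJ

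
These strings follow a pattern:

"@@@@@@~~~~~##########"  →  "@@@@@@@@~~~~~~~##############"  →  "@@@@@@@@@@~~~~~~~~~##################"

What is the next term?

The n-th term is 2n @'s then 2n-1 ~'s then 4n-2 #'s, where the shown terms are n = 3, 4, 5.
Setting n = 6 gives 12, 11, 22 characters in each block.

@@@@@@@@@@@@~~~~~~~~~~~######################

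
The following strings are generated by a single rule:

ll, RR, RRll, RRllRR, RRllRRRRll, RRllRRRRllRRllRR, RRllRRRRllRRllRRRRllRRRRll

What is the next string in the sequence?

This is a Fibonacci-style word recurrence s(k) = s(k−1)·s(k−2): e.g. RR·ll = RRll.
Continuing: RRllRRRRllRRllRRRRllRRRRll · RRllRRRRllRRllRR gives term 8.

RRllRRRRllRRllRRRRllRRRRllRRllRRRRllRRllRR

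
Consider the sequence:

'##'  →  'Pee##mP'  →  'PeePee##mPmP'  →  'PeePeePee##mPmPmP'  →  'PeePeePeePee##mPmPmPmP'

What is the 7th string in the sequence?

PeePeePeePeePeePee##mPmPmPmPmPmP

s(k+1) = Pee·s(k)·mP, so each term gains Pee as a prefix and mP as a suffix.
From PeePeePeePee##mPmPmPmP, 2 further steps: PeePeePeePee##mPmPmPmP → PeePeePeePeePee##mPmPmPmPmP → (answer).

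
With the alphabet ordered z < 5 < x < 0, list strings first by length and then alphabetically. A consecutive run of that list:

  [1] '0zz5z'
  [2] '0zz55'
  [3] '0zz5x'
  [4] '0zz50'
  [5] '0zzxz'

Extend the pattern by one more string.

0zzx5

Treat 0zzxz as a base-4 numeral over the given alphabet and add one, carrying through any trailing 0's.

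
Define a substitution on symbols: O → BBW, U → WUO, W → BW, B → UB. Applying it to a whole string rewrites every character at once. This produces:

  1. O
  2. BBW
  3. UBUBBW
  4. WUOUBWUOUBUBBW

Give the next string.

φ(WUOUBWUOUBUBBW) expands symbol-by-symbol to BW WUO BBW WUO UB BW WUO BBW WUO UB WUO UB UB BW; joining the 14 pieces gives the next term.

BWWUOBBWWUOUBBWWUOBBWWUOUBWUOUBUBBW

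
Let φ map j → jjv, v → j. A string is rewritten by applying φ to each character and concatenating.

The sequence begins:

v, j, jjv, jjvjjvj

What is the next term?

jjvjjvjjjvjjvjjjv

Apply φ to jjvjjvj symbol by symbol: j→jjv, j→jjv, v→j, j→jjv, j→jjv, v→j, j→jjv; joined: jjv jjv j jjv jjv j jjv.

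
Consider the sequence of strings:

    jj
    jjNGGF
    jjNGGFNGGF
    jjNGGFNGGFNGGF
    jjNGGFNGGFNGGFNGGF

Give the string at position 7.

The strings grow by a fixed suffix NGGF each time.
From jjNGGFNGGFNGGFNGGF, 2 further steps: jjNGGFNGGFNGGFNGGF → jjNGGFNGGFNGGFNGGFNGGF → (answer).

jjNGGFNGGFNGGFNGGFNGGFNGGF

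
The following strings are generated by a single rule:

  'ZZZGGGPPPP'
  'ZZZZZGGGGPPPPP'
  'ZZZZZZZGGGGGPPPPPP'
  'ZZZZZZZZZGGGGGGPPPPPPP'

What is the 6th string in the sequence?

ZZZZZZZZZZZZZGGGGGGGGPPPPPPPPP

Reading off run lengths: Z runs 3, 5, 7, 9; G runs 3, 4, 5, 6; P runs 4, 5, 6, 7 — each is linear in n, where the shown terms are n = 2, 3, 4, 5.
At n = 7 the blocks have lengths 13, 8, 9.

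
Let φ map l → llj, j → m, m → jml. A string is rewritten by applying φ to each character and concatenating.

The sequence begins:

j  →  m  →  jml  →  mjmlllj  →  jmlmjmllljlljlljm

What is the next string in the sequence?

mjmllljjmlmjmllljlljlljmlljlljmlljlljmjml

Applying the rule to each of the 17 symbols of jmlmjmllljlljlljm gives the pieces m jml llj jml m jml llj llj llj m llj llj m llj llj m jml, which concatenate to the answer.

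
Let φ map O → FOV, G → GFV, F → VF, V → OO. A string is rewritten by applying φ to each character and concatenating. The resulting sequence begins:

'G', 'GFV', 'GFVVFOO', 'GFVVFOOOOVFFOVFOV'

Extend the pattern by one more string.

Applying the rule to each of the 17 symbols of GFVVFOOOOVFFOVFOV gives the pieces GFV VF OO OO VF FOV FOV FOV FOV OO VF VF FOV OO VF FOV OO, which concatenate to the answer.

GFVVFOOOOVFFOVFOVFOVFOVOOVFVFFOVOOVFFOVOO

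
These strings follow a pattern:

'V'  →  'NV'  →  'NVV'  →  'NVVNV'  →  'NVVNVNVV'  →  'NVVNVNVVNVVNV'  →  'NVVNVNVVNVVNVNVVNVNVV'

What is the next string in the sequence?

This is a Fibonacci-style word recurrence s(k) = s(k−1)·s(k−2): e.g. NV·V = NVV.
So term 8 is NVVNVNVVNVVNVNVVNVNVV·NVVNVNVVNVVNV.

NVVNVNVVNVVNVNVVNVNVVNVVNVNVVNVVNV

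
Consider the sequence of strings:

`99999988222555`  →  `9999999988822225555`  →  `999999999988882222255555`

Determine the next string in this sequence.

The n-th term is 2n 9's then n-1 8's then n 2's then n 5's, where the shown terms are n = 3, 4, 5.
For the next term, n = 6, so the run lengths are 12, 5, 6, 6.

99999999999988888222222555555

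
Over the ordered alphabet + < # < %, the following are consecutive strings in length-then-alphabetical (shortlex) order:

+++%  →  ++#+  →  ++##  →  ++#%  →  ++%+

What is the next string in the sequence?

Treat ++%+ as a base-3 numeral over the given alphabet and add one, carrying through any trailing %'s.

++%#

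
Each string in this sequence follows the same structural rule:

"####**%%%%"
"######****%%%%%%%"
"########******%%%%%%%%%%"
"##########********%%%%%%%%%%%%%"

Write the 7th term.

################**************%%%%%%%%%%%%%%%%%%%%%%

Each string has the form #^{2n} *^{2n-2} %^{3n-2}, where the shown terms are n = 2, 3, 4, 5.
At n = 8 the blocks have lengths 16, 14, 22.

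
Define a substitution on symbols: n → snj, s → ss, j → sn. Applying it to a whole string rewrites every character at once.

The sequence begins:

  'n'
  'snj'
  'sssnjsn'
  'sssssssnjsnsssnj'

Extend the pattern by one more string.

Rewriting the 16 symbols of sssssssnjsnsssnj one by one yields ss ss ss ss ss ss ss snj sn ss snj ss ss ss snj sn; concatenated:

sssssssssssssssnjsnsssnjsssssssnjsn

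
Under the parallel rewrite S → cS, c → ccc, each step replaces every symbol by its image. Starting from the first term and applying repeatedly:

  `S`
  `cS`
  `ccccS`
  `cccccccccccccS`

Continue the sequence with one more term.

Rewriting the 14 symbols of cccccccccccccS one by one yields ccc ccc ccc ccc ccc ccc ccc ccc ccc ccc ccc ccc ccc cS; concatenated:

ccccccccccccccccccccccccccccccccccccccccS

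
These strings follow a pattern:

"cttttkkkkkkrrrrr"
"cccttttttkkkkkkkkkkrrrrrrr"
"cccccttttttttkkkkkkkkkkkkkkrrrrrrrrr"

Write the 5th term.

The n-th term is 2n-1 c's then 2n+2 t's then 4n+2 k's then 2n+3 r's (n = 1, 2, …).
Setting n = 5 gives 9, 12, 22, 13 characters in each block.

cccccccccttttttttttttkkkkkkkkkkkkkkkkkkkkkkrrrrrrrrrrrrr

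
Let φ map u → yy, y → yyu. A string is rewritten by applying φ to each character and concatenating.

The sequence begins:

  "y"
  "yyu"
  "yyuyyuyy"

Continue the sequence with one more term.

yyuyyuyyyyuyyuyyyyuyyu

Apply φ to yyuyyuyy symbol by symbol: y→yyu, y→yyu, u→yy, y→yyu, y→yyu, u→yy, y→yyu, y→yyu; joined: yyu yyu yy yyu yyu yy yyu yyu.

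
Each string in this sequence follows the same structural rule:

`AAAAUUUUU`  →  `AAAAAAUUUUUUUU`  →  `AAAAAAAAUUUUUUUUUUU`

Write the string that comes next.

AAAAAAAAAAUUUUUUUUUUUUUU

Each string has the form A^{2n} U^{3n-1}, where the shown terms are n = 2, 3, 4.
At n = 5 the blocks have lengths 10, 14.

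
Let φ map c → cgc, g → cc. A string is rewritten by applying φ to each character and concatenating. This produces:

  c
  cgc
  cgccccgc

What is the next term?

cgccccgccgccgccgccccgc

Apply φ to cgccccgc symbol by symbol: c→cgc, g→cc, c→cgc, c→cgc, c→cgc, c→cgc, g→cc, c→cgc; joined: cgc cc cgc cgc cgc cgc cc cgc.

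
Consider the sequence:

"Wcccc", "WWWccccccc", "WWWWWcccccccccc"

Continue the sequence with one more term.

WWWWWWWccccccccccccc

Each string has the form W^{2n-1} c^{3n+1} (n = 1, 2, …).
Setting n = 4 gives 7, 13 characters in each block.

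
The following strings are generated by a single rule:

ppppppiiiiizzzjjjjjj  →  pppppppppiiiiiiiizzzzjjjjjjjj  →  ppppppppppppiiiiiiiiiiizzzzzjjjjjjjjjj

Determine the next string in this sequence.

pppppppppppppppiiiiiiiiiiiiiizzzzzzjjjjjjjjjjjj

Each string has the form p^{3n} i^{3n-1} z^{n+1} j^{2n+2}, where the shown terms are n = 2, 3, 4.
At n = 5 the blocks have lengths 15, 14, 6, 12.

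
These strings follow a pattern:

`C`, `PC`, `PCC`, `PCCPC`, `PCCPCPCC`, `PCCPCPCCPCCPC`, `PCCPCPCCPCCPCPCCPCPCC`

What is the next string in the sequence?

From term 3 onward, concatenate the last term with the second-to-last: PC·C = PCC, PCC·PC = PCCPC, …
The next term joins PCCPCPCCPCCPCPCCPCPCC and PCCPCPCCPCCPC.

PCCPCPCCPCCPCPCCPCPCCPCCPCPCCPCCPC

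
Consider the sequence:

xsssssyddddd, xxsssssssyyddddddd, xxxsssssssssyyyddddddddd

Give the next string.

xxxxsssssssssssyyyyddddddddddd

The n-th term is n-1 x's then 2n+1 s's then n-1 y's then 2n+1 d's, where the shown terms are n = 2, 3, 4.
Setting n = 5 gives 4, 11, 4, 11 characters in each block.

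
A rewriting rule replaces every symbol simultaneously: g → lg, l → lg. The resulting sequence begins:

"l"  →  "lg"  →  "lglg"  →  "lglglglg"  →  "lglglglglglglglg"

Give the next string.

Rewriting the 16 symbols of lglglglglglglglg one by one yields lg lg lg lg lg lg lg lg lg lg lg lg lg lg lg lg; concatenated:

lglglglglglglglglglglglglglglglg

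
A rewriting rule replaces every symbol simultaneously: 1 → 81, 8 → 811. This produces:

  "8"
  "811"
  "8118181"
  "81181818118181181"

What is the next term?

φ(81181818118181181) expands symbol-by-symbol to 811 81 81 811 81 811 81 811 81 81 811 81 811 81 81 811 81; joining the 17 pieces gives the next term.

81181818118181181811818181181811818181181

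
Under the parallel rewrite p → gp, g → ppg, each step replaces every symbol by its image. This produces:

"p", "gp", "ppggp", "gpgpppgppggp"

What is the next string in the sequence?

ppggpppggpgpgpppggpgpppgppggp

Rewriting each symbol of gpgpppgppggp: g→ppg, p→gp, g→ppg, p→gp, p→gp, p→gp, g→ppg, p→gp, p→gp, g→ppg, g→ppg, p→gp, which concatenates to ppg gp ppg gp gp gp ppg gp gp ppg ppg gp.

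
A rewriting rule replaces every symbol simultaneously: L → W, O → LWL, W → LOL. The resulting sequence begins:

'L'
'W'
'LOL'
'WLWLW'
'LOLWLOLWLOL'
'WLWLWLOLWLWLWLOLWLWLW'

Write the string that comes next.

LOLWLOLWLOLWLWLWLOLWLOLWLOLWLWLWLOLWLOLWLOL

Applying the rule to each of the 21 symbols of WLWLWLOLWLWLWLOLWLWLW gives the pieces LOL W LOL W LOL W LWL W LOL W LOL W LOL W LWL W LOL W LOL W LOL, which concatenate to the answer.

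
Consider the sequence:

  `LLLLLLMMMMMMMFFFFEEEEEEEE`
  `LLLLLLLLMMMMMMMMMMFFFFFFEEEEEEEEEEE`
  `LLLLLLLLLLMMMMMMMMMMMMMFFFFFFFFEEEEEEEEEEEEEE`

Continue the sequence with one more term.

Each string has the form L^{2n+2} M^{3n+1} F^{2n} E^{3n+2}, where the shown terms are n = 2, 3, 4.
Setting n = 5 gives 12, 16, 10, 17 characters in each block.

LLLLLLLLLLLLMMMMMMMMMMMMMMMMFFFFFFFFFFEEEEEEEEEEEEEEEEE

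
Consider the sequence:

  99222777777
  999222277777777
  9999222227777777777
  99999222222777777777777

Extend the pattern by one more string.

999999222222277777777777777

Term n consists of n-1 9's, followed by n 2's, followed by 2n 7's, where the shown terms are n = 3, 4, 5, 6.
For the next term, n = 7, so the run lengths are 6, 7, 14.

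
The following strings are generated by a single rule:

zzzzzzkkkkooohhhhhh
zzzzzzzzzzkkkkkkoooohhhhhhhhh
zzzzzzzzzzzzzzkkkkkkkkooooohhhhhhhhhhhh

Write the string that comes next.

Term n consists of 4n-2 z's, followed by 2n k's, followed by n+1 o's, followed by 3n h's, where the shown terms are n = 2, 3, 4.
For the next term, n = 5, so the run lengths are 18, 10, 6, 15.

zzzzzzzzzzzzzzzzzzkkkkkkkkkkoooooohhhhhhhhhhhhhhh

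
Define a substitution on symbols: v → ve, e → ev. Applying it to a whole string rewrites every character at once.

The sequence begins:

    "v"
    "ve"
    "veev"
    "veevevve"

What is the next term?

veevevveevveveev

Expanding veevevve: v→ve, e→ev, e→ev, v→ve, e→ev, v→ve, v→ve, e→ev. Concatenated: ve ev ev ve ev ve ve ev.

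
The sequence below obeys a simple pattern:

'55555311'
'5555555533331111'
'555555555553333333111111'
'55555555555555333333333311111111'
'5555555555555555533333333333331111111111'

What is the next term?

Term n consists of 3n+2 5's, followed by 3n-2 3's, followed by 2n 1's (n = 1, 2, …).
Setting n = 6 gives 20, 16, 12 characters in each block.

555555555555555555553333333333333333111111111111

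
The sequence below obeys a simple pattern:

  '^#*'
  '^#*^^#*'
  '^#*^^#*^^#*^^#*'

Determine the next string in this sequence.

^#*^^#*^^#*^^#*^^#*^^#*^^#*^^#*

Every step duplicates the string with '^' between the halves.
One more doubling of ^#*^^#*^^#*^^#* gives the answer.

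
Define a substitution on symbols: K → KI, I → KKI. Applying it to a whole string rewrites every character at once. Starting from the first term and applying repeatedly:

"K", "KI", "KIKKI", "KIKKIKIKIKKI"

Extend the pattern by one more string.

Rewriting each symbol of KIKKIKIKIKKI: K→KI, I→KKI, K→KI, K→KI, I→KKI, K→KI, I→KKI, K→KI, I→KKI, K→KI, K→KI, I→KKI, which concatenates to KI KKI KI KI KKI KI KKI KI KKI KI KI KKI.

KIKKIKIKIKKIKIKKIKIKKIKIKIKKI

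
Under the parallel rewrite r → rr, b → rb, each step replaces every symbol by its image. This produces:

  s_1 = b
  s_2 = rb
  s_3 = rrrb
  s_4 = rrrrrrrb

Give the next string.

Apply φ to rrrrrrrb symbol by symbol: r→rr, r→rr, r→rr, r→rr, r→rr, r→rr, r→rr, b→rb; joined: rr rr rr rr rr rr rr rb.

rrrrrrrrrrrrrrrb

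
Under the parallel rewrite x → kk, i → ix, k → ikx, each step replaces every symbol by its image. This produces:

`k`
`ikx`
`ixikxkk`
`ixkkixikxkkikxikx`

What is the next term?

Rewriting the 17 symbols of ixkkixikxkkikxikx one by one yields ix kk ikx ikx ix kk ix ikx kk ikx ikx ix ikx kk ix ikx kk; concatenated:

ixkkikxikxixkkixikxkkikxikxixikxkkixikxkk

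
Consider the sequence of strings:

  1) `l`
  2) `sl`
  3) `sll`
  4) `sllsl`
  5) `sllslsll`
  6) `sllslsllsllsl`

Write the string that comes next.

From term 3 onward, concatenate the last term with the second-to-last: sl·l = sll, sll·sl = sllsl, …
Continuing: sllslsllsllsl · sllslsll gives term 7.

sllslsllsllslsllslsll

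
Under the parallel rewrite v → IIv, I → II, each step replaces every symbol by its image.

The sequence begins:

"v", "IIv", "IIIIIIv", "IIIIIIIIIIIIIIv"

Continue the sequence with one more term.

IIIIIIIIIIIIIIIIIIIIIIIIIIIIIIv

Replace each of the 15 characters of IIIIIIIIIIIIIIv in place — II II II II II II II II II II II II II II IIv — and concatenate.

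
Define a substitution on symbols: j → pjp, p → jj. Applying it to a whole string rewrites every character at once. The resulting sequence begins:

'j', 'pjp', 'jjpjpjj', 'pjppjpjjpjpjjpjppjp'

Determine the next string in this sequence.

Rewriting the 19 symbols of pjppjpjjpjpjjpjppjp one by one yields jj pjp jj jj pjp jj pjp pjp jj pjp jj pjp pjp jj pjp jj jj pjp jj; concatenated:

jjpjpjjjjpjpjjpjppjpjjpjpjjpjppjpjjpjpjjjjpjpjj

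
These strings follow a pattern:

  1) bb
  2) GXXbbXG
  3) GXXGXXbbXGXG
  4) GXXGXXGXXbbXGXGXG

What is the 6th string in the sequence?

Every step adds GXX to the front and XG to the end of the previous string.
From GXXGXXGXXbbXGXGXG, 2 further steps: GXXGXXGXXbbXGXGXG → GXXGXXGXXGXXbbXGXGXGXG → (answer).

GXXGXXGXXGXXGXXbbXGXGXGXGXG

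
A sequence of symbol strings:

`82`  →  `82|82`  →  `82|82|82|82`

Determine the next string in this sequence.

82|82|82|82|82|82|82|82

Each string is two copies of the previous one joined by '|'.
So the next term is two copies of 82|82|82|82 with '|' between the halves.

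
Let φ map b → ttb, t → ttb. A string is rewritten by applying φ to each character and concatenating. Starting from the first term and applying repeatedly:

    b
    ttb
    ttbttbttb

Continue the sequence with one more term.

Expanding ttbttbttb: t→ttb, t→ttb, b→ttb, t→ttb, t→ttb, b→ttb, t→ttb, t→ttb, b→ttb. Concatenated: ttb ttb ttb ttb ttb ttb ttb ttb ttb.

ttbttbttbttbttbttbttbttbttb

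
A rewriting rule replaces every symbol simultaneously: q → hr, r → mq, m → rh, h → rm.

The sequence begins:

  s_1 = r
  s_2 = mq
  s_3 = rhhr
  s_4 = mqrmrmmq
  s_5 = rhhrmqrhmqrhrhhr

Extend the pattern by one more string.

mqrmrmmqrhhrmqrmrhhrmqrmmqrmrmmq

Replace each of the 16 characters of rhhrmqrhmqrhrhhr in place — mq rm rm mq rh hr mq rm rh hr mq rm mq rm rm mq — and concatenate.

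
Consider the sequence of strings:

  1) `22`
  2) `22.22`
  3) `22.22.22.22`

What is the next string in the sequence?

s(k+1) = s(k)·.·s(k) — each term doubles the last with '.' between the halves.
Doubling 22.22.22.22 with '.' between the halves:

22.22.22.22.22.22.22.22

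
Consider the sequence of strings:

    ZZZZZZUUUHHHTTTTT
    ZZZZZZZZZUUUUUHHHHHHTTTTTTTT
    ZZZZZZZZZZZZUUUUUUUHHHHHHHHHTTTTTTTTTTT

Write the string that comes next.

Reading off run lengths: Z runs 6, 9, 12; U runs 3, 5, 7; H runs 3, 6, 9; T runs 5, 8, 11 — each is linear in n (n = 1, 2, …).
At n = 4 the blocks have lengths 15, 9, 12, 14.

ZZZZZZZZZZZZZZZUUUUUUUUUHHHHHHHHHHHHTTTTTTTTTTTTTT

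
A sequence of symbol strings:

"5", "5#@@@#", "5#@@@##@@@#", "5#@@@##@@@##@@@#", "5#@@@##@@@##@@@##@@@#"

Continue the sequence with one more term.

Each term is the previous one with #@@@# appended.
Applying this once more to 5#@@@##@@@##@@@##@@@#:

5#@@@##@@@##@@@##@@@##@@@#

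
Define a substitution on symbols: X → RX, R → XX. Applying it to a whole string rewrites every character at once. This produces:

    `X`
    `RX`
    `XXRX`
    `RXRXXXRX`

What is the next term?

XXRXXXRXRXRXXXRX

Rewriting each symbol of RXRXXXRX: R→XX, X→RX, R→XX, X→RX, X→RX, X→RX, R→XX, X→RX, which concatenates to XX RX XX RX RX RX XX RX.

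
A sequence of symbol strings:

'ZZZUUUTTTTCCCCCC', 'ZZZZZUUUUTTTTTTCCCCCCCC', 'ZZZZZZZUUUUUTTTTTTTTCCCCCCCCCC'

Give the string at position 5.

ZZZZZZZZZZZUUUUUUUTTTTTTTTTTTTCCCCCCCCCCCCCC

Reading off run lengths: Z runs 3, 5, 7; U runs 3, 4, 5; T runs 4, 6, 8; C runs 6, 8, 10 — each is linear in n, where the shown terms are n = 2, 3, 4.
At n = 6 the blocks have lengths 11, 7, 12, 14.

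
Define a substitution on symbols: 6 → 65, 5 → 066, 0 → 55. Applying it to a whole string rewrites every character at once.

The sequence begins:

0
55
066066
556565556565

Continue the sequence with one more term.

06606665066650660660666506665066

Rewriting each symbol of 556565556565: 5→066, 5→066, 6→65, 5→066, 6→65, 5→066, 5→066, 5→066, 6→65, 5→066, 6→65, 5→066, which concatenates to 066 066 65 066 65 066 066 066 65 066 65 066.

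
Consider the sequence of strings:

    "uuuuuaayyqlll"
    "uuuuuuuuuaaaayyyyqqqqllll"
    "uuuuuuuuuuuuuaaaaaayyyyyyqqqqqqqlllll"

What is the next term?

The n-th term is 4n+1 u's then 2n a's then 2n y's then 3n-2 q's then n+2 l's (n = 1, 2, …).
At n = 4 the blocks have lengths 17, 8, 8, 10, 6.

uuuuuuuuuuuuuuuuuaaaaaaaayyyyyyyyqqqqqqqqqqllllll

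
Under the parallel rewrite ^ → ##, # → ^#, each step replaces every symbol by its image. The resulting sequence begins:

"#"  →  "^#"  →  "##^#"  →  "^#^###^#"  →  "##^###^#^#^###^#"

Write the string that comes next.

Rewriting the 16 symbols of ##^###^#^#^###^# one by one yields ^# ^# ## ^# ^# ^# ## ^# ## ^# ## ^# ^# ^# ## ^#; concatenated:

^#^###^#^#^###^###^###^#^#^###^#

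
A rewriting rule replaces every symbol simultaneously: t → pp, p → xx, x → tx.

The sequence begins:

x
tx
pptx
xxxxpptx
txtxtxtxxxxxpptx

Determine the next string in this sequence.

Rewriting the 16 symbols of txtxtxtxxxxxpptx one by one yields pp tx pp tx pp tx pp tx tx tx tx tx xx xx pp tx; concatenated:

pptxpptxpptxpptxtxtxtxtxxxxxpptx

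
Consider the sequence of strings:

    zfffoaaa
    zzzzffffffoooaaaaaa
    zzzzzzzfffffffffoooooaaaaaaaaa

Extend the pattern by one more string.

zzzzzzzzzzffffffffffffoooooooaaaaaaaaaaaa

Each string has the form z^{3n-2} f^{3n} o^{2n-1} a^{3n} (n = 1, 2, …).
At n = 4 the blocks have lengths 10, 12, 7, 12.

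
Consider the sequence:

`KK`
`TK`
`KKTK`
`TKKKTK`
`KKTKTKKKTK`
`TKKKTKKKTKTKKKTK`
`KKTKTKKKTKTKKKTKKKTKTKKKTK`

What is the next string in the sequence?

From term 3 onward, concatenate the second-to-last term with the last: KK·TK = KKTK, TK·KKTK = TKKKTK, …
Continuing: TKKKTKKKTKTKKKTK · KKTKTKKKTKTKKKTKKKTKTKKKTK gives term 8.

TKKKTKKKTKTKKKTKKKTKTKKKTKTKKKTKKKTKTKKKTK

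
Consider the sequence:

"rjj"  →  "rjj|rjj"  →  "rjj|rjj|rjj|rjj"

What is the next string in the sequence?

Each string is two copies of the previous one joined by '|'.
One more doubling of rjj|rjj|rjj|rjj gives the answer.

rjj|rjj|rjj|rjj|rjj|rjj|rjj|rjj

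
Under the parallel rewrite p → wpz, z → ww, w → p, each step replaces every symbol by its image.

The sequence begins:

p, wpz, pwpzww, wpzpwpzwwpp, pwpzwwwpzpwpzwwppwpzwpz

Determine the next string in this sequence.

wpzpwpzwwpppwpzwwwpzpwpzwwppwpzwpzpwpzwwpwpzww

Applying the rule to each of the 23 symbols of pwpzwwwpzpwpzwwppwpzwpz gives the pieces wpz p wpz ww p p p wpz ww wpz p wpz ww p p wpz wpz p wpz ww p wpz ww, which concatenate to the answer.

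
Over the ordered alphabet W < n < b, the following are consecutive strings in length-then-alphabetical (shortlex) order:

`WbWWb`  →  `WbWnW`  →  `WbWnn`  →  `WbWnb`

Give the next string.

The successor of WbWnb increments the rightmost position that isn't already b and resets every position after it to W.

WbWbW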